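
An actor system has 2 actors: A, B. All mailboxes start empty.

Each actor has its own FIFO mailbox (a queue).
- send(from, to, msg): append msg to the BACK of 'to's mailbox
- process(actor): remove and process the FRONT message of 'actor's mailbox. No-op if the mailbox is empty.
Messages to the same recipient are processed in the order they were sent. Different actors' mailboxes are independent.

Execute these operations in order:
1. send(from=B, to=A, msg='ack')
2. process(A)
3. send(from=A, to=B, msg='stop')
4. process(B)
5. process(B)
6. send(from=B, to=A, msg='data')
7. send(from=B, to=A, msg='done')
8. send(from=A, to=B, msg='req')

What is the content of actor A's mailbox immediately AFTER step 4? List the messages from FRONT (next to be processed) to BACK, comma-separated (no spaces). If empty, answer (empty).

After 1 (send(from=B, to=A, msg='ack')): A:[ack] B:[]
After 2 (process(A)): A:[] B:[]
After 3 (send(from=A, to=B, msg='stop')): A:[] B:[stop]
After 4 (process(B)): A:[] B:[]

(empty)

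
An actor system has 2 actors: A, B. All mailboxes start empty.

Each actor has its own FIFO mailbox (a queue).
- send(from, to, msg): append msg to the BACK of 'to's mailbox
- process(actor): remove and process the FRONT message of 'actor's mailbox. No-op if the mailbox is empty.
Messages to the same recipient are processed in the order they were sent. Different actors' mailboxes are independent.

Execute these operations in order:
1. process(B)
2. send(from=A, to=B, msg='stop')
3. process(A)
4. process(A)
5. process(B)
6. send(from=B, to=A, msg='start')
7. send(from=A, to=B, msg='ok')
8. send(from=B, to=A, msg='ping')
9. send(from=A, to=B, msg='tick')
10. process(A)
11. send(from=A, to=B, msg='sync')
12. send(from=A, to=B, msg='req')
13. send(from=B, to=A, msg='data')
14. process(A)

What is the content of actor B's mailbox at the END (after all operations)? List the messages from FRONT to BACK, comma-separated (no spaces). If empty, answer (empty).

After 1 (process(B)): A:[] B:[]
After 2 (send(from=A, to=B, msg='stop')): A:[] B:[stop]
After 3 (process(A)): A:[] B:[stop]
After 4 (process(A)): A:[] B:[stop]
After 5 (process(B)): A:[] B:[]
After 6 (send(from=B, to=A, msg='start')): A:[start] B:[]
After 7 (send(from=A, to=B, msg='ok')): A:[start] B:[ok]
After 8 (send(from=B, to=A, msg='ping')): A:[start,ping] B:[ok]
After 9 (send(from=A, to=B, msg='tick')): A:[start,ping] B:[ok,tick]
After 10 (process(A)): A:[ping] B:[ok,tick]
After 11 (send(from=A, to=B, msg='sync')): A:[ping] B:[ok,tick,sync]
After 12 (send(from=A, to=B, msg='req')): A:[ping] B:[ok,tick,sync,req]
After 13 (send(from=B, to=A, msg='data')): A:[ping,data] B:[ok,tick,sync,req]
After 14 (process(A)): A:[data] B:[ok,tick,sync,req]

Answer: ok,tick,sync,req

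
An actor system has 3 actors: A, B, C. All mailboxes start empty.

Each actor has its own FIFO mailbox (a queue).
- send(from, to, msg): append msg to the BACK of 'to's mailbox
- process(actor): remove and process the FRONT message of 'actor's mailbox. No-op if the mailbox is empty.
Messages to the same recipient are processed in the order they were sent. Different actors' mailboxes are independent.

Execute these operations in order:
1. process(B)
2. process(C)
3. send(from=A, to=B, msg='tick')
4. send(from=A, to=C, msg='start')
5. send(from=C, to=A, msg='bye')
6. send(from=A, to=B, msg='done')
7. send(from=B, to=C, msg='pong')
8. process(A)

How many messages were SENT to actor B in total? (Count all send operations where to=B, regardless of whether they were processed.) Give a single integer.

Answer: 2

Derivation:
After 1 (process(B)): A:[] B:[] C:[]
After 2 (process(C)): A:[] B:[] C:[]
After 3 (send(from=A, to=B, msg='tick')): A:[] B:[tick] C:[]
After 4 (send(from=A, to=C, msg='start')): A:[] B:[tick] C:[start]
After 5 (send(from=C, to=A, msg='bye')): A:[bye] B:[tick] C:[start]
After 6 (send(from=A, to=B, msg='done')): A:[bye] B:[tick,done] C:[start]
After 7 (send(from=B, to=C, msg='pong')): A:[bye] B:[tick,done] C:[start,pong]
After 8 (process(A)): A:[] B:[tick,done] C:[start,pong]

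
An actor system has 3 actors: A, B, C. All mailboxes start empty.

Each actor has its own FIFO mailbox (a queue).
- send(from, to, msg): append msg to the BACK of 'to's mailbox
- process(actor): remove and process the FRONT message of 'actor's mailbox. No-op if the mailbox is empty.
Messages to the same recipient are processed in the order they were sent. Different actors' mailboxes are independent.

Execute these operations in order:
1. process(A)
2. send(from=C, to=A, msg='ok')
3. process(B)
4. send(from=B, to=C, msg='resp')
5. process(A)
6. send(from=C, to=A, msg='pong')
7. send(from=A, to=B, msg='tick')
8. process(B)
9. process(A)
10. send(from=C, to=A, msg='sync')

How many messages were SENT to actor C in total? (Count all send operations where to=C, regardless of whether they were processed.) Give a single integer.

After 1 (process(A)): A:[] B:[] C:[]
After 2 (send(from=C, to=A, msg='ok')): A:[ok] B:[] C:[]
After 3 (process(B)): A:[ok] B:[] C:[]
After 4 (send(from=B, to=C, msg='resp')): A:[ok] B:[] C:[resp]
After 5 (process(A)): A:[] B:[] C:[resp]
After 6 (send(from=C, to=A, msg='pong')): A:[pong] B:[] C:[resp]
After 7 (send(from=A, to=B, msg='tick')): A:[pong] B:[tick] C:[resp]
After 8 (process(B)): A:[pong] B:[] C:[resp]
After 9 (process(A)): A:[] B:[] C:[resp]
After 10 (send(from=C, to=A, msg='sync')): A:[sync] B:[] C:[resp]

Answer: 1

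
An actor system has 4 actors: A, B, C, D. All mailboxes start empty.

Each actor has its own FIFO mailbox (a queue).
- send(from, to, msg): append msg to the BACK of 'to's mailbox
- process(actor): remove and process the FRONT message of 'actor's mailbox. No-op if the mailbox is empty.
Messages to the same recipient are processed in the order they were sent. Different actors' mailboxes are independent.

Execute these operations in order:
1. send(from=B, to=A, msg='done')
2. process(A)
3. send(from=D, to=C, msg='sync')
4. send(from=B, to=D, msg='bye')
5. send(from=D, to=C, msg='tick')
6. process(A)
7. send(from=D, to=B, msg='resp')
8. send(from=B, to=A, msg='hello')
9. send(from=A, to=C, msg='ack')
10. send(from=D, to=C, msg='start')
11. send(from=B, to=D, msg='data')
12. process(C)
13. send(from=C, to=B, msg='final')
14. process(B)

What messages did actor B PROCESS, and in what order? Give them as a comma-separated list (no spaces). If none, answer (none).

Answer: resp

Derivation:
After 1 (send(from=B, to=A, msg='done')): A:[done] B:[] C:[] D:[]
After 2 (process(A)): A:[] B:[] C:[] D:[]
After 3 (send(from=D, to=C, msg='sync')): A:[] B:[] C:[sync] D:[]
After 4 (send(from=B, to=D, msg='bye')): A:[] B:[] C:[sync] D:[bye]
After 5 (send(from=D, to=C, msg='tick')): A:[] B:[] C:[sync,tick] D:[bye]
After 6 (process(A)): A:[] B:[] C:[sync,tick] D:[bye]
After 7 (send(from=D, to=B, msg='resp')): A:[] B:[resp] C:[sync,tick] D:[bye]
After 8 (send(from=B, to=A, msg='hello')): A:[hello] B:[resp] C:[sync,tick] D:[bye]
After 9 (send(from=A, to=C, msg='ack')): A:[hello] B:[resp] C:[sync,tick,ack] D:[bye]
After 10 (send(from=D, to=C, msg='start')): A:[hello] B:[resp] C:[sync,tick,ack,start] D:[bye]
After 11 (send(from=B, to=D, msg='data')): A:[hello] B:[resp] C:[sync,tick,ack,start] D:[bye,data]
After 12 (process(C)): A:[hello] B:[resp] C:[tick,ack,start] D:[bye,data]
After 13 (send(from=C, to=B, msg='final')): A:[hello] B:[resp,final] C:[tick,ack,start] D:[bye,data]
After 14 (process(B)): A:[hello] B:[final] C:[tick,ack,start] D:[bye,data]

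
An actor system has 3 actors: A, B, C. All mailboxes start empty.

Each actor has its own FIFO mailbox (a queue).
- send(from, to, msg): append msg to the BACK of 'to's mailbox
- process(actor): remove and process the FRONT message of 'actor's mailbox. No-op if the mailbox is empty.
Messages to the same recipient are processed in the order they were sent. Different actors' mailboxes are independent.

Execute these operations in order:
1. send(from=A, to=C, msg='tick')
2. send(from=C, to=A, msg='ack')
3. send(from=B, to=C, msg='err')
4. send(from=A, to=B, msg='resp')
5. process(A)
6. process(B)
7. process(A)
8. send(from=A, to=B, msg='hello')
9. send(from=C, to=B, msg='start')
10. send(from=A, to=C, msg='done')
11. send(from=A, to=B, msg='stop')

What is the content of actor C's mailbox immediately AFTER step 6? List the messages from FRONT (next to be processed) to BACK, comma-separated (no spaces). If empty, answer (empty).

After 1 (send(from=A, to=C, msg='tick')): A:[] B:[] C:[tick]
After 2 (send(from=C, to=A, msg='ack')): A:[ack] B:[] C:[tick]
After 3 (send(from=B, to=C, msg='err')): A:[ack] B:[] C:[tick,err]
After 4 (send(from=A, to=B, msg='resp')): A:[ack] B:[resp] C:[tick,err]
After 5 (process(A)): A:[] B:[resp] C:[tick,err]
After 6 (process(B)): A:[] B:[] C:[tick,err]

tick,err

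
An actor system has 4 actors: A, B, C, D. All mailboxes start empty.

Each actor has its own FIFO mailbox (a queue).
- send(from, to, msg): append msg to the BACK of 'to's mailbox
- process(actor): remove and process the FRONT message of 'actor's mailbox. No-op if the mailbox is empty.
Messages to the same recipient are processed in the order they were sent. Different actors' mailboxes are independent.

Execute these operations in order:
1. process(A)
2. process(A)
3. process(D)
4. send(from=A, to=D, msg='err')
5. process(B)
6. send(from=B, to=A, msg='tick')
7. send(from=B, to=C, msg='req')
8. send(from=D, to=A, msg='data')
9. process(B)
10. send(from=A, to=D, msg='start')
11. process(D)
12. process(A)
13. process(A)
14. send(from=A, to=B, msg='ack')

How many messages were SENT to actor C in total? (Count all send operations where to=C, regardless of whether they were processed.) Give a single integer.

Answer: 1

Derivation:
After 1 (process(A)): A:[] B:[] C:[] D:[]
After 2 (process(A)): A:[] B:[] C:[] D:[]
After 3 (process(D)): A:[] B:[] C:[] D:[]
After 4 (send(from=A, to=D, msg='err')): A:[] B:[] C:[] D:[err]
After 5 (process(B)): A:[] B:[] C:[] D:[err]
After 6 (send(from=B, to=A, msg='tick')): A:[tick] B:[] C:[] D:[err]
After 7 (send(from=B, to=C, msg='req')): A:[tick] B:[] C:[req] D:[err]
After 8 (send(from=D, to=A, msg='data')): A:[tick,data] B:[] C:[req] D:[err]
After 9 (process(B)): A:[tick,data] B:[] C:[req] D:[err]
After 10 (send(from=A, to=D, msg='start')): A:[tick,data] B:[] C:[req] D:[err,start]
After 11 (process(D)): A:[tick,data] B:[] C:[req] D:[start]
After 12 (process(A)): A:[data] B:[] C:[req] D:[start]
After 13 (process(A)): A:[] B:[] C:[req] D:[start]
After 14 (send(from=A, to=B, msg='ack')): A:[] B:[ack] C:[req] D:[start]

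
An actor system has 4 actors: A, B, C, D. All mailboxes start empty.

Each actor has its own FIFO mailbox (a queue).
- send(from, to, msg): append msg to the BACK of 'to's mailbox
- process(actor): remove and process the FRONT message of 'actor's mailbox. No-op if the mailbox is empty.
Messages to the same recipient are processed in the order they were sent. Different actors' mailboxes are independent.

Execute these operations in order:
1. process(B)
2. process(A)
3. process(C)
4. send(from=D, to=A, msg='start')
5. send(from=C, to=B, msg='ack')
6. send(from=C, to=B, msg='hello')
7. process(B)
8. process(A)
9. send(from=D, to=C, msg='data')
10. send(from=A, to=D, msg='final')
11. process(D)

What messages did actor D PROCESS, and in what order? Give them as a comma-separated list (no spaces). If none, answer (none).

After 1 (process(B)): A:[] B:[] C:[] D:[]
After 2 (process(A)): A:[] B:[] C:[] D:[]
After 3 (process(C)): A:[] B:[] C:[] D:[]
After 4 (send(from=D, to=A, msg='start')): A:[start] B:[] C:[] D:[]
After 5 (send(from=C, to=B, msg='ack')): A:[start] B:[ack] C:[] D:[]
After 6 (send(from=C, to=B, msg='hello')): A:[start] B:[ack,hello] C:[] D:[]
After 7 (process(B)): A:[start] B:[hello] C:[] D:[]
After 8 (process(A)): A:[] B:[hello] C:[] D:[]
After 9 (send(from=D, to=C, msg='data')): A:[] B:[hello] C:[data] D:[]
After 10 (send(from=A, to=D, msg='final')): A:[] B:[hello] C:[data] D:[final]
After 11 (process(D)): A:[] B:[hello] C:[data] D:[]

Answer: final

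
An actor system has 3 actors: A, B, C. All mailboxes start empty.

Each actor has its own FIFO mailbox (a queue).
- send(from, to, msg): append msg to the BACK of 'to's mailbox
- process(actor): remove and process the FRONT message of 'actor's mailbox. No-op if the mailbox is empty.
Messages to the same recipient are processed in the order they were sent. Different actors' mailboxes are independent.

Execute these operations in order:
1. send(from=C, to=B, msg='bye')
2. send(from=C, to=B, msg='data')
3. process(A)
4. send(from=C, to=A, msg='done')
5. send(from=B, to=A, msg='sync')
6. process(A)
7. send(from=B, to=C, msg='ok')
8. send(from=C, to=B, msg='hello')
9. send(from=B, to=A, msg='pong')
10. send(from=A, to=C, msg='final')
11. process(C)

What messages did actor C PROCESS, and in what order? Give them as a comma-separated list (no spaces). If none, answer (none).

Answer: ok

Derivation:
After 1 (send(from=C, to=B, msg='bye')): A:[] B:[bye] C:[]
After 2 (send(from=C, to=B, msg='data')): A:[] B:[bye,data] C:[]
After 3 (process(A)): A:[] B:[bye,data] C:[]
After 4 (send(from=C, to=A, msg='done')): A:[done] B:[bye,data] C:[]
After 5 (send(from=B, to=A, msg='sync')): A:[done,sync] B:[bye,data] C:[]
After 6 (process(A)): A:[sync] B:[bye,data] C:[]
After 7 (send(from=B, to=C, msg='ok')): A:[sync] B:[bye,data] C:[ok]
After 8 (send(from=C, to=B, msg='hello')): A:[sync] B:[bye,data,hello] C:[ok]
After 9 (send(from=B, to=A, msg='pong')): A:[sync,pong] B:[bye,data,hello] C:[ok]
After 10 (send(from=A, to=C, msg='final')): A:[sync,pong] B:[bye,data,hello] C:[ok,final]
After 11 (process(C)): A:[sync,pong] B:[bye,data,hello] C:[final]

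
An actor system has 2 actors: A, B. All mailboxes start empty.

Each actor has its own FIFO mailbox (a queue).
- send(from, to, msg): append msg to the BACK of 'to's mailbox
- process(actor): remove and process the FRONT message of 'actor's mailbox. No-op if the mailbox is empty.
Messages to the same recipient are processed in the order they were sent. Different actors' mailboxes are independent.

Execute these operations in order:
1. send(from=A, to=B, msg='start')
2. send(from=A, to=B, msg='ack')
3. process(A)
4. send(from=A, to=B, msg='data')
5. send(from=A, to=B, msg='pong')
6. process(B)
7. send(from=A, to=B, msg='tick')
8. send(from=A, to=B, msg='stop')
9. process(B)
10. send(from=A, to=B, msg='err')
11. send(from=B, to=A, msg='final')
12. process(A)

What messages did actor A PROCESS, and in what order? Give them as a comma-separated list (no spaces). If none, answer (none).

Answer: final

Derivation:
After 1 (send(from=A, to=B, msg='start')): A:[] B:[start]
After 2 (send(from=A, to=B, msg='ack')): A:[] B:[start,ack]
After 3 (process(A)): A:[] B:[start,ack]
After 4 (send(from=A, to=B, msg='data')): A:[] B:[start,ack,data]
After 5 (send(from=A, to=B, msg='pong')): A:[] B:[start,ack,data,pong]
After 6 (process(B)): A:[] B:[ack,data,pong]
After 7 (send(from=A, to=B, msg='tick')): A:[] B:[ack,data,pong,tick]
After 8 (send(from=A, to=B, msg='stop')): A:[] B:[ack,data,pong,tick,stop]
After 9 (process(B)): A:[] B:[data,pong,tick,stop]
After 10 (send(from=A, to=B, msg='err')): A:[] B:[data,pong,tick,stop,err]
After 11 (send(from=B, to=A, msg='final')): A:[final] B:[data,pong,tick,stop,err]
After 12 (process(A)): A:[] B:[data,pong,tick,stop,err]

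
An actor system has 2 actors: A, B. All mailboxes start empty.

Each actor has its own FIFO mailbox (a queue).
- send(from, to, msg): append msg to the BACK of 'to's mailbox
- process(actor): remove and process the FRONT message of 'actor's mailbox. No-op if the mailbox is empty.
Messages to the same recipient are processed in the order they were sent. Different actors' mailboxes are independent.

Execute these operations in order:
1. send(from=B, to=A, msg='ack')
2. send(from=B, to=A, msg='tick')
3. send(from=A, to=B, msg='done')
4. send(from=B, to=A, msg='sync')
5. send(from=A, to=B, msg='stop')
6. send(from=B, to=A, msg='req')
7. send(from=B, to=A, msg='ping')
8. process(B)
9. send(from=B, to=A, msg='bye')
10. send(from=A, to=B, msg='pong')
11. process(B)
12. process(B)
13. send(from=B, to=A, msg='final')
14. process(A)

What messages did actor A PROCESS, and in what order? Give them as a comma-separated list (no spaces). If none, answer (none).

Answer: ack

Derivation:
After 1 (send(from=B, to=A, msg='ack')): A:[ack] B:[]
After 2 (send(from=B, to=A, msg='tick')): A:[ack,tick] B:[]
After 3 (send(from=A, to=B, msg='done')): A:[ack,tick] B:[done]
After 4 (send(from=B, to=A, msg='sync')): A:[ack,tick,sync] B:[done]
After 5 (send(from=A, to=B, msg='stop')): A:[ack,tick,sync] B:[done,stop]
After 6 (send(from=B, to=A, msg='req')): A:[ack,tick,sync,req] B:[done,stop]
After 7 (send(from=B, to=A, msg='ping')): A:[ack,tick,sync,req,ping] B:[done,stop]
After 8 (process(B)): A:[ack,tick,sync,req,ping] B:[stop]
After 9 (send(from=B, to=A, msg='bye')): A:[ack,tick,sync,req,ping,bye] B:[stop]
After 10 (send(from=A, to=B, msg='pong')): A:[ack,tick,sync,req,ping,bye] B:[stop,pong]
After 11 (process(B)): A:[ack,tick,sync,req,ping,bye] B:[pong]
After 12 (process(B)): A:[ack,tick,sync,req,ping,bye] B:[]
After 13 (send(from=B, to=A, msg='final')): A:[ack,tick,sync,req,ping,bye,final] B:[]
After 14 (process(A)): A:[tick,sync,req,ping,bye,final] B:[]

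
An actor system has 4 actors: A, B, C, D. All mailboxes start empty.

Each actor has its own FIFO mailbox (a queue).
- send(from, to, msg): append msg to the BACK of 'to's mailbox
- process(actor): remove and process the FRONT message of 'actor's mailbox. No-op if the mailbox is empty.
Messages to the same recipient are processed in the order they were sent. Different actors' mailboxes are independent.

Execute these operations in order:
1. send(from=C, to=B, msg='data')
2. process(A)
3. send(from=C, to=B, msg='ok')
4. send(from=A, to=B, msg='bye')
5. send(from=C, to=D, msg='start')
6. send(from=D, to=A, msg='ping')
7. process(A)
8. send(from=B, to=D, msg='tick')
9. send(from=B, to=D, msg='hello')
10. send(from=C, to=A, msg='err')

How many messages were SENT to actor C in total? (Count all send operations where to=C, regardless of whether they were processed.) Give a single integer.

After 1 (send(from=C, to=B, msg='data')): A:[] B:[data] C:[] D:[]
After 2 (process(A)): A:[] B:[data] C:[] D:[]
After 3 (send(from=C, to=B, msg='ok')): A:[] B:[data,ok] C:[] D:[]
After 4 (send(from=A, to=B, msg='bye')): A:[] B:[data,ok,bye] C:[] D:[]
After 5 (send(from=C, to=D, msg='start')): A:[] B:[data,ok,bye] C:[] D:[start]
After 6 (send(from=D, to=A, msg='ping')): A:[ping] B:[data,ok,bye] C:[] D:[start]
After 7 (process(A)): A:[] B:[data,ok,bye] C:[] D:[start]
After 8 (send(from=B, to=D, msg='tick')): A:[] B:[data,ok,bye] C:[] D:[start,tick]
After 9 (send(from=B, to=D, msg='hello')): A:[] B:[data,ok,bye] C:[] D:[start,tick,hello]
After 10 (send(from=C, to=A, msg='err')): A:[err] B:[data,ok,bye] C:[] D:[start,tick,hello]

Answer: 0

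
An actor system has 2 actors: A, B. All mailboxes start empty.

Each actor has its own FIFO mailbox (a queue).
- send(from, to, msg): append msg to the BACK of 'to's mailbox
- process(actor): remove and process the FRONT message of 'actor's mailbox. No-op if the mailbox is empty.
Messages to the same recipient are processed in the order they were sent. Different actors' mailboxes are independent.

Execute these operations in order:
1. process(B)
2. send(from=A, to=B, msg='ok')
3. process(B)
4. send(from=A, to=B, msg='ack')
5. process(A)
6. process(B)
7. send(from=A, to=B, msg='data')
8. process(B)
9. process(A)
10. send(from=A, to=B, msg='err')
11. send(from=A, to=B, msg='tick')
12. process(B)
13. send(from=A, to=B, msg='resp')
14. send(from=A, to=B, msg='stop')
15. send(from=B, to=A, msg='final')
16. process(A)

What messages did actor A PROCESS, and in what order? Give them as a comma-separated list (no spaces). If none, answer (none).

After 1 (process(B)): A:[] B:[]
After 2 (send(from=A, to=B, msg='ok')): A:[] B:[ok]
After 3 (process(B)): A:[] B:[]
After 4 (send(from=A, to=B, msg='ack')): A:[] B:[ack]
After 5 (process(A)): A:[] B:[ack]
After 6 (process(B)): A:[] B:[]
After 7 (send(from=A, to=B, msg='data')): A:[] B:[data]
After 8 (process(B)): A:[] B:[]
After 9 (process(A)): A:[] B:[]
After 10 (send(from=A, to=B, msg='err')): A:[] B:[err]
After 11 (send(from=A, to=B, msg='tick')): A:[] B:[err,tick]
After 12 (process(B)): A:[] B:[tick]
After 13 (send(from=A, to=B, msg='resp')): A:[] B:[tick,resp]
After 14 (send(from=A, to=B, msg='stop')): A:[] B:[tick,resp,stop]
After 15 (send(from=B, to=A, msg='final')): A:[final] B:[tick,resp,stop]
After 16 (process(A)): A:[] B:[tick,resp,stop]

Answer: final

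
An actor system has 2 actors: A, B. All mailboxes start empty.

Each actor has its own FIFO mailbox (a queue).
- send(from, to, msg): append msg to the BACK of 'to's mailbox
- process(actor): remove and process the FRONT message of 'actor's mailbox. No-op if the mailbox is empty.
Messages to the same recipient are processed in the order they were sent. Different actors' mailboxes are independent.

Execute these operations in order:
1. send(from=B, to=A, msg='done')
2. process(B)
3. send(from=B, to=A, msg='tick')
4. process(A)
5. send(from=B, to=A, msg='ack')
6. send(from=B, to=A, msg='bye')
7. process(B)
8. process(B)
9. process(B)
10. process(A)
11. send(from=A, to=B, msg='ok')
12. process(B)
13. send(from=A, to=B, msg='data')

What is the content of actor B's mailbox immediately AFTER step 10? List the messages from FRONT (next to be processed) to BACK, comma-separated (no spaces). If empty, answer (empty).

After 1 (send(from=B, to=A, msg='done')): A:[done] B:[]
After 2 (process(B)): A:[done] B:[]
After 3 (send(from=B, to=A, msg='tick')): A:[done,tick] B:[]
After 4 (process(A)): A:[tick] B:[]
After 5 (send(from=B, to=A, msg='ack')): A:[tick,ack] B:[]
After 6 (send(from=B, to=A, msg='bye')): A:[tick,ack,bye] B:[]
After 7 (process(B)): A:[tick,ack,bye] B:[]
After 8 (process(B)): A:[tick,ack,bye] B:[]
After 9 (process(B)): A:[tick,ack,bye] B:[]
After 10 (process(A)): A:[ack,bye] B:[]

(empty)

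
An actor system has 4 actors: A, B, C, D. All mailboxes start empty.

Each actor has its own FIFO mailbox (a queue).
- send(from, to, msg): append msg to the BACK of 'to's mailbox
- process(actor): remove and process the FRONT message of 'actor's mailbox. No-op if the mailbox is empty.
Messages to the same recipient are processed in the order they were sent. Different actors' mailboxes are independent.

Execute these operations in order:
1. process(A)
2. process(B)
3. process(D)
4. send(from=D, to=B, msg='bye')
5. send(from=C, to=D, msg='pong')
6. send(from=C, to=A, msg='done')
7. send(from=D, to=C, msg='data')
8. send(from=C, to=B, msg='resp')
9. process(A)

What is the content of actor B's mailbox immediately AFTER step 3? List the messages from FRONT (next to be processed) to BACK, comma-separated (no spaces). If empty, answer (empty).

After 1 (process(A)): A:[] B:[] C:[] D:[]
After 2 (process(B)): A:[] B:[] C:[] D:[]
After 3 (process(D)): A:[] B:[] C:[] D:[]

(empty)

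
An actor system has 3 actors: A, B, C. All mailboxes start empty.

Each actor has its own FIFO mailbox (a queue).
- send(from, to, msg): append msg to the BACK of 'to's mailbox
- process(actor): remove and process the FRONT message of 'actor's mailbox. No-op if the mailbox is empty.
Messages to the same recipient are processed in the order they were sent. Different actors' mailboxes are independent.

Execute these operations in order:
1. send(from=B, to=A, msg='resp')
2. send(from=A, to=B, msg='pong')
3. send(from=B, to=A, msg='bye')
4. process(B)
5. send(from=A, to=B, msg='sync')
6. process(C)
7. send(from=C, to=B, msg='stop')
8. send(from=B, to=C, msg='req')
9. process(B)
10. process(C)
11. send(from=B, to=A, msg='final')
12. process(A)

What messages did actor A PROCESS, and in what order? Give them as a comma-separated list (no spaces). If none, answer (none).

Answer: resp

Derivation:
After 1 (send(from=B, to=A, msg='resp')): A:[resp] B:[] C:[]
After 2 (send(from=A, to=B, msg='pong')): A:[resp] B:[pong] C:[]
After 3 (send(from=B, to=A, msg='bye')): A:[resp,bye] B:[pong] C:[]
After 4 (process(B)): A:[resp,bye] B:[] C:[]
After 5 (send(from=A, to=B, msg='sync')): A:[resp,bye] B:[sync] C:[]
After 6 (process(C)): A:[resp,bye] B:[sync] C:[]
After 7 (send(from=C, to=B, msg='stop')): A:[resp,bye] B:[sync,stop] C:[]
After 8 (send(from=B, to=C, msg='req')): A:[resp,bye] B:[sync,stop] C:[req]
After 9 (process(B)): A:[resp,bye] B:[stop] C:[req]
After 10 (process(C)): A:[resp,bye] B:[stop] C:[]
After 11 (send(from=B, to=A, msg='final')): A:[resp,bye,final] B:[stop] C:[]
After 12 (process(A)): A:[bye,final] B:[stop] C:[]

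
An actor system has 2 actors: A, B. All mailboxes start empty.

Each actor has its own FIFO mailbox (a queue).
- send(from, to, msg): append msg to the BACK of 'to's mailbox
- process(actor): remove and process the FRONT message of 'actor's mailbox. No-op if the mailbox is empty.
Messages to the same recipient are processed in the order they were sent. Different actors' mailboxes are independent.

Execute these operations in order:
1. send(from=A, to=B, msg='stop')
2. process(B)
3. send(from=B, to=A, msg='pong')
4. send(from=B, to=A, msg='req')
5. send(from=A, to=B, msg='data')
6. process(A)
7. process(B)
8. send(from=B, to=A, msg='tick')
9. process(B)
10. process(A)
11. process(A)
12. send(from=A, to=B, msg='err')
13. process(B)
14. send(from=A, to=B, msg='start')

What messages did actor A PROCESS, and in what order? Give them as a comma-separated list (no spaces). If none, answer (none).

After 1 (send(from=A, to=B, msg='stop')): A:[] B:[stop]
After 2 (process(B)): A:[] B:[]
After 3 (send(from=B, to=A, msg='pong')): A:[pong] B:[]
After 4 (send(from=B, to=A, msg='req')): A:[pong,req] B:[]
After 5 (send(from=A, to=B, msg='data')): A:[pong,req] B:[data]
After 6 (process(A)): A:[req] B:[data]
After 7 (process(B)): A:[req] B:[]
After 8 (send(from=B, to=A, msg='tick')): A:[req,tick] B:[]
After 9 (process(B)): A:[req,tick] B:[]
After 10 (process(A)): A:[tick] B:[]
After 11 (process(A)): A:[] B:[]
After 12 (send(from=A, to=B, msg='err')): A:[] B:[err]
After 13 (process(B)): A:[] B:[]
After 14 (send(from=A, to=B, msg='start')): A:[] B:[start]

Answer: pong,req,tick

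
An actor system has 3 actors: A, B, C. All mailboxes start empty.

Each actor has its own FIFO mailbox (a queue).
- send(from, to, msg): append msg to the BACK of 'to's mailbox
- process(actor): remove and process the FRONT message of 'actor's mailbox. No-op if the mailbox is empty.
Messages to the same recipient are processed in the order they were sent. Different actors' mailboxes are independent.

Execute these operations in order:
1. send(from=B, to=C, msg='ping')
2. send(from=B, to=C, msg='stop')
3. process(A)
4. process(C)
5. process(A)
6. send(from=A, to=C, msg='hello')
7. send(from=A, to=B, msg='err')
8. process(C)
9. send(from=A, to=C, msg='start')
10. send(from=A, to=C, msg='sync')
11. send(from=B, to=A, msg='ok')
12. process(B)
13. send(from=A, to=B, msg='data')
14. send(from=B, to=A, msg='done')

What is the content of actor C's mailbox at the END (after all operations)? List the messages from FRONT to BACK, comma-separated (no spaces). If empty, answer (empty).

Answer: hello,start,sync

Derivation:
After 1 (send(from=B, to=C, msg='ping')): A:[] B:[] C:[ping]
After 2 (send(from=B, to=C, msg='stop')): A:[] B:[] C:[ping,stop]
After 3 (process(A)): A:[] B:[] C:[ping,stop]
After 4 (process(C)): A:[] B:[] C:[stop]
After 5 (process(A)): A:[] B:[] C:[stop]
After 6 (send(from=A, to=C, msg='hello')): A:[] B:[] C:[stop,hello]
After 7 (send(from=A, to=B, msg='err')): A:[] B:[err] C:[stop,hello]
After 8 (process(C)): A:[] B:[err] C:[hello]
After 9 (send(from=A, to=C, msg='start')): A:[] B:[err] C:[hello,start]
After 10 (send(from=A, to=C, msg='sync')): A:[] B:[err] C:[hello,start,sync]
After 11 (send(from=B, to=A, msg='ok')): A:[ok] B:[err] C:[hello,start,sync]
After 12 (process(B)): A:[ok] B:[] C:[hello,start,sync]
After 13 (send(from=A, to=B, msg='data')): A:[ok] B:[data] C:[hello,start,sync]
After 14 (send(from=B, to=A, msg='done')): A:[ok,done] B:[data] C:[hello,start,sync]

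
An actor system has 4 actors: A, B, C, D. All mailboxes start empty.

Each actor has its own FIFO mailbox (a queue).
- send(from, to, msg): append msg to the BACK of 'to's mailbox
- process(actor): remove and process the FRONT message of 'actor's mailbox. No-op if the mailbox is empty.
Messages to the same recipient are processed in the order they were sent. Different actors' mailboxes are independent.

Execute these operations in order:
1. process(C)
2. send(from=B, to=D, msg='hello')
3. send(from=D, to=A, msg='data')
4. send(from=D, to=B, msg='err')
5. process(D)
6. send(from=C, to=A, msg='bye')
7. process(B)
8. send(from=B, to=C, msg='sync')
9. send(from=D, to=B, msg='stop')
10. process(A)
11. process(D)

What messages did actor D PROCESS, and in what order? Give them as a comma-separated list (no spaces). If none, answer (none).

After 1 (process(C)): A:[] B:[] C:[] D:[]
After 2 (send(from=B, to=D, msg='hello')): A:[] B:[] C:[] D:[hello]
After 3 (send(from=D, to=A, msg='data')): A:[data] B:[] C:[] D:[hello]
After 4 (send(from=D, to=B, msg='err')): A:[data] B:[err] C:[] D:[hello]
After 5 (process(D)): A:[data] B:[err] C:[] D:[]
After 6 (send(from=C, to=A, msg='bye')): A:[data,bye] B:[err] C:[] D:[]
After 7 (process(B)): A:[data,bye] B:[] C:[] D:[]
After 8 (send(from=B, to=C, msg='sync')): A:[data,bye] B:[] C:[sync] D:[]
After 9 (send(from=D, to=B, msg='stop')): A:[data,bye] B:[stop] C:[sync] D:[]
After 10 (process(A)): A:[bye] B:[stop] C:[sync] D:[]
After 11 (process(D)): A:[bye] B:[stop] C:[sync] D:[]

Answer: hello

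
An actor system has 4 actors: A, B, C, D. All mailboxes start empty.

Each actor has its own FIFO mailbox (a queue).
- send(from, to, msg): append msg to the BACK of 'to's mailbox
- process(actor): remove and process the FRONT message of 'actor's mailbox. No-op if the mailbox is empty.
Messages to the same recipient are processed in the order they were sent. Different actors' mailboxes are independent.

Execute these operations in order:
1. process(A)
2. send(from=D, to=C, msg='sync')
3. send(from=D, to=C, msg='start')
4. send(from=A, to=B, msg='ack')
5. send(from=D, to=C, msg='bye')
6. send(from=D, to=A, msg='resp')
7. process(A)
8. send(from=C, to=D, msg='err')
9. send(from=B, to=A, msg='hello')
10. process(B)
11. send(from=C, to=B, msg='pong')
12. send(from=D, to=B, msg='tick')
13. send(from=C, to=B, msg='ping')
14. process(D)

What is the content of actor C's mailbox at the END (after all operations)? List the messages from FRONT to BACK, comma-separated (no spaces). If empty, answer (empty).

After 1 (process(A)): A:[] B:[] C:[] D:[]
After 2 (send(from=D, to=C, msg='sync')): A:[] B:[] C:[sync] D:[]
After 3 (send(from=D, to=C, msg='start')): A:[] B:[] C:[sync,start] D:[]
After 4 (send(from=A, to=B, msg='ack')): A:[] B:[ack] C:[sync,start] D:[]
After 5 (send(from=D, to=C, msg='bye')): A:[] B:[ack] C:[sync,start,bye] D:[]
After 6 (send(from=D, to=A, msg='resp')): A:[resp] B:[ack] C:[sync,start,bye] D:[]
After 7 (process(A)): A:[] B:[ack] C:[sync,start,bye] D:[]
After 8 (send(from=C, to=D, msg='err')): A:[] B:[ack] C:[sync,start,bye] D:[err]
After 9 (send(from=B, to=A, msg='hello')): A:[hello] B:[ack] C:[sync,start,bye] D:[err]
After 10 (process(B)): A:[hello] B:[] C:[sync,start,bye] D:[err]
After 11 (send(from=C, to=B, msg='pong')): A:[hello] B:[pong] C:[sync,start,bye] D:[err]
After 12 (send(from=D, to=B, msg='tick')): A:[hello] B:[pong,tick] C:[sync,start,bye] D:[err]
After 13 (send(from=C, to=B, msg='ping')): A:[hello] B:[pong,tick,ping] C:[sync,start,bye] D:[err]
After 14 (process(D)): A:[hello] B:[pong,tick,ping] C:[sync,start,bye] D:[]

Answer: sync,start,bye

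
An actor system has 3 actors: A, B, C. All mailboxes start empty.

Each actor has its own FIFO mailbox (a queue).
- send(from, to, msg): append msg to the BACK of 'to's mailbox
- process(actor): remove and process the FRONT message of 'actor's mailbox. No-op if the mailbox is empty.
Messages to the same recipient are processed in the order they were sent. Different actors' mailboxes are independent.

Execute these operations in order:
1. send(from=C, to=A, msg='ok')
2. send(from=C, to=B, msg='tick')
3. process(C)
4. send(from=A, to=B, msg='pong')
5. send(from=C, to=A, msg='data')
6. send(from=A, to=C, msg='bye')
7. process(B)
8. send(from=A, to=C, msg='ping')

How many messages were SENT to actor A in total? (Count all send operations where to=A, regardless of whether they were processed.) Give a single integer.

After 1 (send(from=C, to=A, msg='ok')): A:[ok] B:[] C:[]
After 2 (send(from=C, to=B, msg='tick')): A:[ok] B:[tick] C:[]
After 3 (process(C)): A:[ok] B:[tick] C:[]
After 4 (send(from=A, to=B, msg='pong')): A:[ok] B:[tick,pong] C:[]
After 5 (send(from=C, to=A, msg='data')): A:[ok,data] B:[tick,pong] C:[]
After 6 (send(from=A, to=C, msg='bye')): A:[ok,data] B:[tick,pong] C:[bye]
After 7 (process(B)): A:[ok,data] B:[pong] C:[bye]
After 8 (send(from=A, to=C, msg='ping')): A:[ok,data] B:[pong] C:[bye,ping]

Answer: 2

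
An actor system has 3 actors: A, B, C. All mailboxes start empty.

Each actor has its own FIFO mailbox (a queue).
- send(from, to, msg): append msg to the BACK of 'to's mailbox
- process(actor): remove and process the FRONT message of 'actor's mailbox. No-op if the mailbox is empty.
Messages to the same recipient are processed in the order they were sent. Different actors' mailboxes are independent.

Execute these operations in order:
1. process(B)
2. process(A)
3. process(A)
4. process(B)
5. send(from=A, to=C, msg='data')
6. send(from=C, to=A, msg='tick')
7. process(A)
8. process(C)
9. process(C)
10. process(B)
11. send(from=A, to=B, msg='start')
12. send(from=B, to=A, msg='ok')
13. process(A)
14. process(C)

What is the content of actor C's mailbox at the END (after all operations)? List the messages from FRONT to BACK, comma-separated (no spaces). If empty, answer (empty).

Answer: (empty)

Derivation:
After 1 (process(B)): A:[] B:[] C:[]
After 2 (process(A)): A:[] B:[] C:[]
After 3 (process(A)): A:[] B:[] C:[]
After 4 (process(B)): A:[] B:[] C:[]
After 5 (send(from=A, to=C, msg='data')): A:[] B:[] C:[data]
After 6 (send(from=C, to=A, msg='tick')): A:[tick] B:[] C:[data]
After 7 (process(A)): A:[] B:[] C:[data]
After 8 (process(C)): A:[] B:[] C:[]
After 9 (process(C)): A:[] B:[] C:[]
After 10 (process(B)): A:[] B:[] C:[]
After 11 (send(from=A, to=B, msg='start')): A:[] B:[start] C:[]
After 12 (send(from=B, to=A, msg='ok')): A:[ok] B:[start] C:[]
After 13 (process(A)): A:[] B:[start] C:[]
After 14 (process(C)): A:[] B:[start] C:[]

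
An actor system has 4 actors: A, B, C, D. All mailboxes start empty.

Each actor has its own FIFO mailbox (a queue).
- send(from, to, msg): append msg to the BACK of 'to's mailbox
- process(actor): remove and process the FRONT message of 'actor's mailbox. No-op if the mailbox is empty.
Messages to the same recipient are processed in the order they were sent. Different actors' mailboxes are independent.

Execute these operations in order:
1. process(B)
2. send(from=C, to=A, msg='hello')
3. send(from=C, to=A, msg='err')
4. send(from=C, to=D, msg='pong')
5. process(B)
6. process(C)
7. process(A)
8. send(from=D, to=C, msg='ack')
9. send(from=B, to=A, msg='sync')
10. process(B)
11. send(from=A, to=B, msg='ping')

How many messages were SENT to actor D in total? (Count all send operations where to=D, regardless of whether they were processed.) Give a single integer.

After 1 (process(B)): A:[] B:[] C:[] D:[]
After 2 (send(from=C, to=A, msg='hello')): A:[hello] B:[] C:[] D:[]
After 3 (send(from=C, to=A, msg='err')): A:[hello,err] B:[] C:[] D:[]
After 4 (send(from=C, to=D, msg='pong')): A:[hello,err] B:[] C:[] D:[pong]
After 5 (process(B)): A:[hello,err] B:[] C:[] D:[pong]
After 6 (process(C)): A:[hello,err] B:[] C:[] D:[pong]
After 7 (process(A)): A:[err] B:[] C:[] D:[pong]
After 8 (send(from=D, to=C, msg='ack')): A:[err] B:[] C:[ack] D:[pong]
After 9 (send(from=B, to=A, msg='sync')): A:[err,sync] B:[] C:[ack] D:[pong]
After 10 (process(B)): A:[err,sync] B:[] C:[ack] D:[pong]
After 11 (send(from=A, to=B, msg='ping')): A:[err,sync] B:[ping] C:[ack] D:[pong]

Answer: 1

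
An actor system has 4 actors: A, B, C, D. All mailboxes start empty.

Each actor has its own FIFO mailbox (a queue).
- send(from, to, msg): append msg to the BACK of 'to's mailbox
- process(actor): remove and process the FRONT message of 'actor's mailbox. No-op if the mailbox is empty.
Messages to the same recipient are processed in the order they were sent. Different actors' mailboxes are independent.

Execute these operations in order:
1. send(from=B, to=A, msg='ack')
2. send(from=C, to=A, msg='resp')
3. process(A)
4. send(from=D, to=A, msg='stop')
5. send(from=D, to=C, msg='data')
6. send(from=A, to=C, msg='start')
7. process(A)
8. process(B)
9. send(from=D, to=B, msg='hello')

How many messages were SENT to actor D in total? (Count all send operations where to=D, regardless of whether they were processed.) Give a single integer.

Answer: 0

Derivation:
After 1 (send(from=B, to=A, msg='ack')): A:[ack] B:[] C:[] D:[]
After 2 (send(from=C, to=A, msg='resp')): A:[ack,resp] B:[] C:[] D:[]
After 3 (process(A)): A:[resp] B:[] C:[] D:[]
After 4 (send(from=D, to=A, msg='stop')): A:[resp,stop] B:[] C:[] D:[]
After 5 (send(from=D, to=C, msg='data')): A:[resp,stop] B:[] C:[data] D:[]
After 6 (send(from=A, to=C, msg='start')): A:[resp,stop] B:[] C:[data,start] D:[]
After 7 (process(A)): A:[stop] B:[] C:[data,start] D:[]
After 8 (process(B)): A:[stop] B:[] C:[data,start] D:[]
After 9 (send(from=D, to=B, msg='hello')): A:[stop] B:[hello] C:[data,start] D:[]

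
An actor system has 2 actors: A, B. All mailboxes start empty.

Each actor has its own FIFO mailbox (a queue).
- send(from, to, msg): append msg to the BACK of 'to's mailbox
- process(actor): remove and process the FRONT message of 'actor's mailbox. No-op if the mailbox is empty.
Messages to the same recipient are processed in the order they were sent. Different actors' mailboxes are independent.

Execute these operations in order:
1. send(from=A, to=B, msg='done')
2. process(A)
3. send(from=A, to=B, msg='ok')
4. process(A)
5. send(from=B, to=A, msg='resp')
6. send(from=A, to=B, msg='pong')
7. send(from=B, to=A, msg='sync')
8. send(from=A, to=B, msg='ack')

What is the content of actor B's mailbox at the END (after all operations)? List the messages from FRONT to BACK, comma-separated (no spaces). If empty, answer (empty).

After 1 (send(from=A, to=B, msg='done')): A:[] B:[done]
After 2 (process(A)): A:[] B:[done]
After 3 (send(from=A, to=B, msg='ok')): A:[] B:[done,ok]
After 4 (process(A)): A:[] B:[done,ok]
After 5 (send(from=B, to=A, msg='resp')): A:[resp] B:[done,ok]
After 6 (send(from=A, to=B, msg='pong')): A:[resp] B:[done,ok,pong]
After 7 (send(from=B, to=A, msg='sync')): A:[resp,sync] B:[done,ok,pong]
After 8 (send(from=A, to=B, msg='ack')): A:[resp,sync] B:[done,ok,pong,ack]

Answer: done,ok,pong,ack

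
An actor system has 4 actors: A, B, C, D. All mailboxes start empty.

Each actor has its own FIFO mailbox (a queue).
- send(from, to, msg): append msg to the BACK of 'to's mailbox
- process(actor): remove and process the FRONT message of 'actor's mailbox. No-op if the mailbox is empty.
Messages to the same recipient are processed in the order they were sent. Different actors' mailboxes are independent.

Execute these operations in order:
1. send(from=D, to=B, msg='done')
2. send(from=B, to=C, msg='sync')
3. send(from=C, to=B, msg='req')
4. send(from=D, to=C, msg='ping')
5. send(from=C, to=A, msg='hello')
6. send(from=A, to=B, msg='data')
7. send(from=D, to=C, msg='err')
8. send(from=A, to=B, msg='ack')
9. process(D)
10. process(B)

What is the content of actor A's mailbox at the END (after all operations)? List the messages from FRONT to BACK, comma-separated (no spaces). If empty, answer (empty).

After 1 (send(from=D, to=B, msg='done')): A:[] B:[done] C:[] D:[]
After 2 (send(from=B, to=C, msg='sync')): A:[] B:[done] C:[sync] D:[]
After 3 (send(from=C, to=B, msg='req')): A:[] B:[done,req] C:[sync] D:[]
After 4 (send(from=D, to=C, msg='ping')): A:[] B:[done,req] C:[sync,ping] D:[]
After 5 (send(from=C, to=A, msg='hello')): A:[hello] B:[done,req] C:[sync,ping] D:[]
After 6 (send(from=A, to=B, msg='data')): A:[hello] B:[done,req,data] C:[sync,ping] D:[]
After 7 (send(from=D, to=C, msg='err')): A:[hello] B:[done,req,data] C:[sync,ping,err] D:[]
After 8 (send(from=A, to=B, msg='ack')): A:[hello] B:[done,req,data,ack] C:[sync,ping,err] D:[]
After 9 (process(D)): A:[hello] B:[done,req,data,ack] C:[sync,ping,err] D:[]
After 10 (process(B)): A:[hello] B:[req,data,ack] C:[sync,ping,err] D:[]

Answer: hello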